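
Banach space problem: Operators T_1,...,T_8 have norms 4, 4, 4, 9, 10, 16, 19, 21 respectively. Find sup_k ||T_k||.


By the Uniform Boundedness Principle, the supremum of norms is finite.
sup_k ||T_k|| = max(4, 4, 4, 9, 10, 16, 19, 21) = 21

21


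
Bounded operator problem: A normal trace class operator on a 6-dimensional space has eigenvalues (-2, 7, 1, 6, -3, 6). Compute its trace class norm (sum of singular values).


For a normal operator, singular values equal |eigenvalues|.
Trace norm = sum |lambda_i| = 2 + 7 + 1 + 6 + 3 + 6
= 25

25


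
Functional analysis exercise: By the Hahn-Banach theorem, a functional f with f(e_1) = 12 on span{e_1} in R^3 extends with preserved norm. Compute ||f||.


The norm of f is given by ||f|| = sup_{||x||=1} |f(x)|.
On span{e_1}, ||e_1|| = 1, so ||f|| = |f(e_1)| / ||e_1||
= |12| / 1 = 12.0000

12.0000


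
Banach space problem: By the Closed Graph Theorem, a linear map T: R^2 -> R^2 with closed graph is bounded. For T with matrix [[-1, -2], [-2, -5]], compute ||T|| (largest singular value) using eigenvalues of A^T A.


A^T A = [[5, 12], [12, 29]]
trace(A^T A) = 34, det(A^T A) = 1
discriminant = 34^2 - 4*1 = 1152
Largest eigenvalue of A^T A = (trace + sqrt(disc))/2 = 33.9706
||T|| = sqrt(33.9706) = 5.8284

5.8284


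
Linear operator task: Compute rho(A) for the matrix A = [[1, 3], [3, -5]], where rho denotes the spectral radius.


For a 2x2 matrix, eigenvalues satisfy lambda^2 - (trace)*lambda + det = 0
trace = 1 + -5 = -4
det = 1*-5 - 3*3 = -14
discriminant = (-4)^2 - 4*(-14) = 72
spectral radius = max |eigenvalue| = 6.2426

6.2426


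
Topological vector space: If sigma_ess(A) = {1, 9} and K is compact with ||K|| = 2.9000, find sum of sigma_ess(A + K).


By Weyl's theorem, the essential spectrum is invariant under compact perturbations.
sigma_ess(A + K) = sigma_ess(A) = {1, 9}
Sum = 1 + 9 = 10

10


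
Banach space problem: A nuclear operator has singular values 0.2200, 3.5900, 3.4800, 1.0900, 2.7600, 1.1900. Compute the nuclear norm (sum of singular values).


The nuclear norm is the sum of all singular values.
||T||_1 = 0.2200 + 3.5900 + 3.4800 + 1.0900 + 2.7600 + 1.1900
= 12.3300

12.3300


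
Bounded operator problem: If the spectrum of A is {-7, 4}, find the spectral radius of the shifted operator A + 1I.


Spectrum of A + 1I = {-6, 5}
Spectral radius = max |lambda| over the shifted spectrum
= max(6, 5) = 6

6


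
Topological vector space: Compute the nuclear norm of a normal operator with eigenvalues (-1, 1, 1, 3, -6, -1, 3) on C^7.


For a normal operator, singular values equal |eigenvalues|.
Trace norm = sum |lambda_i| = 1 + 1 + 1 + 3 + 6 + 1 + 3
= 16

16


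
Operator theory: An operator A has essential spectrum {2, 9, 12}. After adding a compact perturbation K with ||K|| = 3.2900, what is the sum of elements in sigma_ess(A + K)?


By Weyl's theorem, the essential spectrum is invariant under compact perturbations.
sigma_ess(A + K) = sigma_ess(A) = {2, 9, 12}
Sum = 2 + 9 + 12 = 23

23


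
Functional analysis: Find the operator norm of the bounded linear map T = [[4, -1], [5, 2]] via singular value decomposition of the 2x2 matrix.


A^T A = [[41, 6], [6, 5]]
trace(A^T A) = 46, det(A^T A) = 169
discriminant = 46^2 - 4*169 = 1440
Largest eigenvalue of A^T A = (trace + sqrt(disc))/2 = 41.9737
||T|| = sqrt(41.9737) = 6.4787

6.4787


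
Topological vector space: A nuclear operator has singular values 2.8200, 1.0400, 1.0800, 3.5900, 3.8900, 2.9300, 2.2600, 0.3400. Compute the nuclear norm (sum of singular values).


The nuclear norm is the sum of all singular values.
||T||_1 = 2.8200 + 1.0400 + 1.0800 + 3.5900 + 3.8900 + 2.9300 + 2.2600 + 0.3400
= 17.9500

17.9500


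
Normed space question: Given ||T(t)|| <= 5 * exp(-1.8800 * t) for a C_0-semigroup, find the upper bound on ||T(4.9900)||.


||T(4.9900)|| <= 5 * exp(-1.8800 * 4.9900)
= 5 * exp(-9.3812)
= 5 * 8.4294e-05
= 4.2147e-04

4.2147e-04


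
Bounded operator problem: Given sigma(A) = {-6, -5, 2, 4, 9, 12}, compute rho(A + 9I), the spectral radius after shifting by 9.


Spectrum of A + 9I = {3, 4, 11, 13, 18, 21}
Spectral radius = max |lambda| over the shifted spectrum
= max(3, 4, 11, 13, 18, 21) = 21

21


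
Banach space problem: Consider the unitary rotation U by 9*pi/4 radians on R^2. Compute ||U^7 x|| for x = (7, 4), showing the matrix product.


U is a rotation by theta = 9*pi/4
U^7 = rotation by 7*theta = 63*pi/4 = 7*pi/4 (mod 2*pi)
cos(7*pi/4) = 0.7071, sin(7*pi/4) = -0.7071
U^7 x = (0.7071 * 7 - -0.7071 * 4, -0.7071 * 7 + 0.7071 * 4)
= (7.7782, -2.1213)
||U^7 x|| = sqrt(7.7782^2 + (-2.1213)^2) = sqrt(65.0000) = 8.0623

8.0623


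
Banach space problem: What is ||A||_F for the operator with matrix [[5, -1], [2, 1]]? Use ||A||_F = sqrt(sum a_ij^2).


||A||_F^2 = sum a_ij^2
= 5^2 + (-1)^2 + 2^2 + 1^2
= 25 + 1 + 4 + 1 = 31
||A||_F = sqrt(31) = 5.5678

5.5678


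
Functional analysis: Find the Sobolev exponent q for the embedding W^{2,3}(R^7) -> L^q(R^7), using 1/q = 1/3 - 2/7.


Using the Sobolev embedding formula: 1/q = 1/p - k/n
1/q = 1/3 - 2/7 = 1/21
q = 1/(1/21) = 21

21.0000


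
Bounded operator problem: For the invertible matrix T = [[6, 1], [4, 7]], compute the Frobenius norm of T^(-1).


det(T) = 6*7 - 1*4 = 38
T^(-1) = (1/38) * [[7, -1], [-4, 6]] = [[0.1842, -0.0263], [-0.1053, 0.1579]]
||T^(-1)||_F^2 = 0.1842^2 + (-0.0263)^2 + (-0.1053)^2 + 0.1579^2 = 0.0706
||T^(-1)||_F = sqrt(0.0706) = 0.2658

0.2658


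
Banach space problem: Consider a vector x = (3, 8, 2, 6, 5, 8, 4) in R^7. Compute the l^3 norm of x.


The l^3 norm = (sum |x_i|^3)^(1/3)
Sum of 3th powers = 27 + 512 + 8 + 216 + 125 + 512 + 64 = 1464
||x||_3 = (1464)^(1/3) = 11.3548

11.3548


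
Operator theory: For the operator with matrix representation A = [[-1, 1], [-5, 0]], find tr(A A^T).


trace(A * A^T) = sum of squares of all entries
= (-1)^2 + 1^2 + (-5)^2 + 0^2
= 1 + 1 + 25 + 0
= 27

27


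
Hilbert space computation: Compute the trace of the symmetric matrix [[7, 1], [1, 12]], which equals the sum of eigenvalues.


For a self-adjoint (symmetric) matrix, the eigenvalues are real.
The sum of eigenvalues equals the trace of the matrix.
trace = 7 + 12 = 19

19


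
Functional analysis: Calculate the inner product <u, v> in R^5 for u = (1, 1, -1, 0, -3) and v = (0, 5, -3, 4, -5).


Computing the standard inner product <u, v> = sum u_i * v_i
= 1*0 + 1*5 + -1*-3 + 0*4 + -3*-5
= 0 + 5 + 3 + 0 + 15
= 23

23


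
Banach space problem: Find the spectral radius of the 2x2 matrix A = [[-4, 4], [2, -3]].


For a 2x2 matrix, eigenvalues satisfy lambda^2 - (trace)*lambda + det = 0
trace = -4 + -3 = -7
det = -4*-3 - 4*2 = 4
discriminant = (-7)^2 - 4*(4) = 33
spectral radius = max |eigenvalue| = 6.3723

6.3723


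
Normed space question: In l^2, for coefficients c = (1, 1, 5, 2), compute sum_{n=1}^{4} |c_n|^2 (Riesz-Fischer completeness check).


sum |c_n|^2 = 1^2 + 1^2 + 5^2 + 2^2
= 1 + 1 + 25 + 4
= 31

31


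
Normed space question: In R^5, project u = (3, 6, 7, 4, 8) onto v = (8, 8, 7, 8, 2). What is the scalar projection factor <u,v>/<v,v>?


Computing <u,v> = 3*8 + 6*8 + 7*7 + 4*8 + 8*2 = 169
Computing <v,v> = 8^2 + 8^2 + 7^2 + 8^2 + 2^2 = 245
Projection coefficient = 169/245 = 0.6898

0.6898


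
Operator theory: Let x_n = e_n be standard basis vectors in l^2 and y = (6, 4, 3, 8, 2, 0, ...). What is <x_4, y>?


x_4 = e_4 is the standard basis vector with 1 in position 4.
<x_4, y> = y_4 = 8
As n -> infinity, <x_n, y> -> 0, confirming weak convergence of (x_n) to 0.

8


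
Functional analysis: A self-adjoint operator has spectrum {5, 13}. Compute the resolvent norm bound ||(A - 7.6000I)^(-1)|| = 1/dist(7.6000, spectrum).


dist(7.6000, {5, 13}) = min(|7.6000 - 5|, |7.6000 - 13|)
= min(2.6000, 5.4000) = 2.6000
Resolvent bound = 1/2.6000 = 0.3846

0.3846


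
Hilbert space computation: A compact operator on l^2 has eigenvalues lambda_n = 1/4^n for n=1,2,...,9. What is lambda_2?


The eigenvalue formula gives lambda_2 = 1/4^2
= 1/16
= 0.0625

0.0625


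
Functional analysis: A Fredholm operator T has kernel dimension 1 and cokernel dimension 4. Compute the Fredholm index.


The Fredholm index is defined as ind(T) = dim(ker T) - dim(coker T)
= 1 - 4
= -3

-3


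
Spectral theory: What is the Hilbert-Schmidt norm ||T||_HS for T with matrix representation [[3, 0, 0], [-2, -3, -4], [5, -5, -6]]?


The Hilbert-Schmidt norm is sqrt(sum of squares of all entries).
Sum of squares = 3^2 + 0^2 + 0^2 + (-2)^2 + (-3)^2 + (-4)^2 + 5^2 + (-5)^2 + (-6)^2
= 9 + 0 + 0 + 4 + 9 + 16 + 25 + 25 + 36 = 124
||T||_HS = sqrt(124) = 11.1355

11.1355


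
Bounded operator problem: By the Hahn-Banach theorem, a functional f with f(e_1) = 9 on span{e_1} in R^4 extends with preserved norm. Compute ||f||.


The norm of f is given by ||f|| = sup_{||x||=1} |f(x)|.
On span{e_1}, ||e_1|| = 1, so ||f|| = |f(e_1)| / ||e_1||
= |9| / 1 = 9.0000

9.0000


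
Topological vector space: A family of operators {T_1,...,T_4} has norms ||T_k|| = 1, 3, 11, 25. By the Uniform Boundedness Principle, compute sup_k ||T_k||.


By the Uniform Boundedness Principle, the supremum of norms is finite.
sup_k ||T_k|| = max(1, 3, 11, 25) = 25

25


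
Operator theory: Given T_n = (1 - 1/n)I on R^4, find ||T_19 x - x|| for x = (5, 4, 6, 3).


T_19 x - x = (1 - 1/19)x - x = -x/19
||x|| = sqrt(86) = 9.2736
||T_19 x - x|| = ||x||/19 = 9.2736/19 = 0.4881

0.4881


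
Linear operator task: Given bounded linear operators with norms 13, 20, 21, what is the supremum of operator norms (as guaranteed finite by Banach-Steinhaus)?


By the Uniform Boundedness Principle, the supremum of norms is finite.
sup_k ||T_k|| = max(13, 20, 21) = 21

21


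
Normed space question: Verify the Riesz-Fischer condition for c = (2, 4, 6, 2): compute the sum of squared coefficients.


sum |c_n|^2 = 2^2 + 4^2 + 6^2 + 2^2
= 4 + 16 + 36 + 4
= 60

60


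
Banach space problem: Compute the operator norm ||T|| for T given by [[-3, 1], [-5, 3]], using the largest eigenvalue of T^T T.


A^T A = [[34, -18], [-18, 10]]
trace(A^T A) = 44, det(A^T A) = 16
discriminant = 44^2 - 4*16 = 1872
Largest eigenvalue of A^T A = (trace + sqrt(disc))/2 = 43.6333
||T|| = sqrt(43.6333) = 6.6056

6.6056


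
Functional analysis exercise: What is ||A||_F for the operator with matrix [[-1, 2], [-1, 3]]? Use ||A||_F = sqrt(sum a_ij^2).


||A||_F^2 = sum a_ij^2
= (-1)^2 + 2^2 + (-1)^2 + 3^2
= 1 + 4 + 1 + 9 = 15
||A||_F = sqrt(15) = 3.8730

3.8730


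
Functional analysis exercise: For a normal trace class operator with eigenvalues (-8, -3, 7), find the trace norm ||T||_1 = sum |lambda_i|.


For a normal operator, singular values equal |eigenvalues|.
Trace norm = sum |lambda_i| = 8 + 3 + 7
= 18

18


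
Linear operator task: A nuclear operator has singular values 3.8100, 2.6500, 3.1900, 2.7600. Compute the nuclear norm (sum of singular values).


The nuclear norm is the sum of all singular values.
||T||_1 = 3.8100 + 2.6500 + 3.1900 + 2.7600
= 12.4100

12.4100


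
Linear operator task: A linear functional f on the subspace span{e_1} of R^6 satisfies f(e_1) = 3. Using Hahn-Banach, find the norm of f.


The norm of f is given by ||f|| = sup_{||x||=1} |f(x)|.
On span{e_1}, ||e_1|| = 1, so ||f|| = |f(e_1)| / ||e_1||
= |3| / 1 = 3.0000

3.0000


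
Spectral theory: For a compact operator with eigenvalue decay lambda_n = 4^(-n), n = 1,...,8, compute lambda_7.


The eigenvalue formula gives lambda_7 = 1/4^7
= 1/16384
= 6.1035e-05

6.1035e-05


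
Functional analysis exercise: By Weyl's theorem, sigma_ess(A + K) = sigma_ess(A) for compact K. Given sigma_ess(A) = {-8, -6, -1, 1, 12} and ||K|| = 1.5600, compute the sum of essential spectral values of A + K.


By Weyl's theorem, the essential spectrum is invariant under compact perturbations.
sigma_ess(A + K) = sigma_ess(A) = {-8, -6, -1, 1, 12}
Sum = -8 + -6 + -1 + 1 + 12 = -2

-2


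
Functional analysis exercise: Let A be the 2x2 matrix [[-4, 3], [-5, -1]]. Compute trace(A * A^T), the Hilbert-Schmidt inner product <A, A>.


trace(A * A^T) = sum of squares of all entries
= (-4)^2 + 3^2 + (-5)^2 + (-1)^2
= 16 + 9 + 25 + 1
= 51

51


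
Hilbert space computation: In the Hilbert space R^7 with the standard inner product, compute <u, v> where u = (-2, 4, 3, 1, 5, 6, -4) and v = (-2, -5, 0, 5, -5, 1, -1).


Computing the standard inner product <u, v> = sum u_i * v_i
= -2*-2 + 4*-5 + 3*0 + 1*5 + 5*-5 + 6*1 + -4*-1
= 4 + -20 + 0 + 5 + -25 + 6 + 4
= -26

-26


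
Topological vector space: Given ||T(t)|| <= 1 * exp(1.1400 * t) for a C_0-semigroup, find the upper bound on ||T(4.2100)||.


||T(4.2100)|| <= 1 * exp(1.1400 * 4.2100)
= 1 * exp(4.7994)
= 1 * 121.4375
= 121.4375

121.4375


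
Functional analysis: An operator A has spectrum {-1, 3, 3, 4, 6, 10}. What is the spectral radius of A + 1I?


Spectrum of A + 1I = {0, 4, 4, 5, 7, 11}
Spectral radius = max |lambda| over the shifted spectrum
= max(0, 4, 4, 5, 7, 11) = 11

11


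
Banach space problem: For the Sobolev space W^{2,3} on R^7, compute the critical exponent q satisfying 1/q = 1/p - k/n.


Using the Sobolev embedding formula: 1/q = 1/p - k/n
1/q = 1/3 - 2/7 = 1/21
q = 1/(1/21) = 21

21.0000


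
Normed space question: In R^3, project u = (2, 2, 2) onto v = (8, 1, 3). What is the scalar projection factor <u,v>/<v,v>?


Computing <u,v> = 2*8 + 2*1 + 2*3 = 24
Computing <v,v> = 8^2 + 1^2 + 3^2 = 74
Projection coefficient = 24/74 = 0.3243

0.3243


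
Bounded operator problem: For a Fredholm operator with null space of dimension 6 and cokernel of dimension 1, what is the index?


The Fredholm index is defined as ind(T) = dim(ker T) - dim(coker T)
= 6 - 1
= 5

5


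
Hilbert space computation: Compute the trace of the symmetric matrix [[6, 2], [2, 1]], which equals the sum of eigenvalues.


For a self-adjoint (symmetric) matrix, the eigenvalues are real.
The sum of eigenvalues equals the trace of the matrix.
trace = 6 + 1 = 7

7


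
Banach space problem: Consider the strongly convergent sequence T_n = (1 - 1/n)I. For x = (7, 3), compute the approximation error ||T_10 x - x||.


T_10 x - x = (1 - 1/10)x - x = -x/10
||x|| = sqrt(58) = 7.6158
||T_10 x - x|| = ||x||/10 = 7.6158/10 = 0.7616

0.7616


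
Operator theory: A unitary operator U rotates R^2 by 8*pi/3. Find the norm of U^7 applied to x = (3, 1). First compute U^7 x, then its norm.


U is a rotation by theta = 8*pi/3
U^7 = rotation by 7*theta = 56*pi/3 = 2*pi/3 (mod 2*pi)
cos(2*pi/3) = -0.5000, sin(2*pi/3) = 0.8660
U^7 x = (-0.5000 * 3 - 0.8660 * 1, 0.8660 * 3 + -0.5000 * 1)
= (-2.3660, 2.0981)
||U^7 x|| = sqrt((-2.3660)^2 + 2.0981^2) = sqrt(10.0000) = 3.1623

3.1623


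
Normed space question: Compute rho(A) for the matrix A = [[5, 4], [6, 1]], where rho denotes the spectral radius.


For a 2x2 matrix, eigenvalues satisfy lambda^2 - (trace)*lambda + det = 0
trace = 5 + 1 = 6
det = 5*1 - 4*6 = -19
discriminant = 6^2 - 4*(-19) = 112
spectral radius = max |eigenvalue| = 8.2915

8.2915


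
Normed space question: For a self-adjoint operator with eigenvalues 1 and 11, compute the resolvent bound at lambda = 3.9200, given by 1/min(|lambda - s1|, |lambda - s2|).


dist(3.9200, {1, 11}) = min(|3.9200 - 1|, |3.9200 - 11|)
= min(2.9200, 7.0800) = 2.9200
Resolvent bound = 1/2.9200 = 0.3425

0.3425


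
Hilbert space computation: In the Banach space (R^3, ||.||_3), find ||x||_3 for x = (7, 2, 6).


The l^3 norm = (sum |x_i|^3)^(1/3)
Sum of 3th powers = 343 + 8 + 216 = 567
||x||_3 = (567)^(1/3) = 8.2768

8.2768


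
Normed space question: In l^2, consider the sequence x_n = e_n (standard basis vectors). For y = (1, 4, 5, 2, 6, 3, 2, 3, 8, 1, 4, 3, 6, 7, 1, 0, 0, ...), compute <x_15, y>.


x_15 = e_15 is the standard basis vector with 1 in position 15.
<x_15, y> = y_15 = 1
As n -> infinity, <x_n, y> -> 0, confirming weak convergence of (x_n) to 0.

1


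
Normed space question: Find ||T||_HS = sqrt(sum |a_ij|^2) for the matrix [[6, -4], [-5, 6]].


The Hilbert-Schmidt norm is sqrt(sum of squares of all entries).
Sum of squares = 6^2 + (-4)^2 + (-5)^2 + 6^2
= 36 + 16 + 25 + 36 = 113
||T||_HS = sqrt(113) = 10.6301

10.6301


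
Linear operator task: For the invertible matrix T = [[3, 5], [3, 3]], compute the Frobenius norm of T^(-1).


det(T) = 3*3 - 5*3 = -6
T^(-1) = (1/-6) * [[3, -5], [-3, 3]] = [[-0.5000, 0.8333], [0.5000, -0.5000]]
||T^(-1)||_F^2 = (-0.5000)^2 + 0.8333^2 + 0.5000^2 + (-0.5000)^2 = 1.4444
||T^(-1)||_F = sqrt(1.4444) = 1.2019

1.2019


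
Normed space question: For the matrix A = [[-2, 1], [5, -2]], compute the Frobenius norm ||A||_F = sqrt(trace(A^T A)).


||A||_F^2 = sum a_ij^2
= (-2)^2 + 1^2 + 5^2 + (-2)^2
= 4 + 1 + 25 + 4 = 34
||A||_F = sqrt(34) = 5.8310

5.8310


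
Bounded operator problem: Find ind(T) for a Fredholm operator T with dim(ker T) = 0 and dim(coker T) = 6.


The Fredholm index is defined as ind(T) = dim(ker T) - dim(coker T)
= 0 - 6
= -6

-6


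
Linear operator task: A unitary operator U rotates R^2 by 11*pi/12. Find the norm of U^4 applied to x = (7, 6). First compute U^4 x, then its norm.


U is a rotation by theta = 11*pi/12
U^4 = rotation by 4*theta = 44*pi/12 = 20*pi/12 (mod 2*pi)
cos(20*pi/12) = 0.5000, sin(20*pi/12) = -0.8660
U^4 x = (0.5000 * 7 - -0.8660 * 6, -0.8660 * 7 + 0.5000 * 6)
= (8.6962, -3.0622)
||U^4 x|| = sqrt(8.6962^2 + (-3.0622)^2) = sqrt(85.0000) = 9.2195

9.2195


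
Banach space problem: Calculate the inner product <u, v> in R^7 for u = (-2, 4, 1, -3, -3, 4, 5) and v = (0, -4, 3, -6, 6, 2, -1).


Computing the standard inner product <u, v> = sum u_i * v_i
= -2*0 + 4*-4 + 1*3 + -3*-6 + -3*6 + 4*2 + 5*-1
= 0 + -16 + 3 + 18 + -18 + 8 + -5
= -10

-10


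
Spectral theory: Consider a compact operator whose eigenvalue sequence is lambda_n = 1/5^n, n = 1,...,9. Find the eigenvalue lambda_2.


The eigenvalue formula gives lambda_2 = 1/5^2
= 1/25
= 0.0400

0.0400


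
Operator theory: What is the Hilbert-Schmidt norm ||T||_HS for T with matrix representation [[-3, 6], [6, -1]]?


The Hilbert-Schmidt norm is sqrt(sum of squares of all entries).
Sum of squares = (-3)^2 + 6^2 + 6^2 + (-1)^2
= 9 + 36 + 36 + 1 = 82
||T||_HS = sqrt(82) = 9.0554

9.0554


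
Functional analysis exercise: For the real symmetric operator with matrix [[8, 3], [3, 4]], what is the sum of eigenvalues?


For a self-adjoint (symmetric) matrix, the eigenvalues are real.
The sum of eigenvalues equals the trace of the matrix.
trace = 8 + 4 = 12

12


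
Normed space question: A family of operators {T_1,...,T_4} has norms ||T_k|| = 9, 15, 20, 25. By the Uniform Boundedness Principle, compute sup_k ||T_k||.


By the Uniform Boundedness Principle, the supremum of norms is finite.
sup_k ||T_k|| = max(9, 15, 20, 25) = 25

25


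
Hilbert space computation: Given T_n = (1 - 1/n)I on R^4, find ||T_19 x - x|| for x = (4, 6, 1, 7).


T_19 x - x = (1 - 1/19)x - x = -x/19
||x|| = sqrt(102) = 10.0995
||T_19 x - x|| = ||x||/19 = 10.0995/19 = 0.5316

0.5316


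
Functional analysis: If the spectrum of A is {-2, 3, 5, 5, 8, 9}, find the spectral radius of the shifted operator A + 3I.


Spectrum of A + 3I = {1, 6, 8, 8, 11, 12}
Spectral radius = max |lambda| over the shifted spectrum
= max(1, 6, 8, 8, 11, 12) = 12

12


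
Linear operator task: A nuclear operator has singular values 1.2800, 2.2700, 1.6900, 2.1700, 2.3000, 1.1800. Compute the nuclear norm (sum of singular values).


The nuclear norm is the sum of all singular values.
||T||_1 = 1.2800 + 2.2700 + 1.6900 + 2.1700 + 2.3000 + 1.1800
= 10.8900

10.8900


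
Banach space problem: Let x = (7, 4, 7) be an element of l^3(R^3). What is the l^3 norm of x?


The l^3 norm = (sum |x_i|^3)^(1/3)
Sum of 3th powers = 343 + 64 + 343 = 750
||x||_3 = (750)^(1/3) = 9.0856

9.0856


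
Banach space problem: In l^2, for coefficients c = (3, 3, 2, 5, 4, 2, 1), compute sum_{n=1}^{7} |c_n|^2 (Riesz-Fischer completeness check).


sum |c_n|^2 = 3^2 + 3^2 + 2^2 + 5^2 + 4^2 + 2^2 + 1^2
= 9 + 9 + 4 + 25 + 16 + 4 + 1
= 68

68


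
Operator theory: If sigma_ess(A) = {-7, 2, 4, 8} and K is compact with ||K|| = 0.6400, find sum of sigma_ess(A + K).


By Weyl's theorem, the essential spectrum is invariant under compact perturbations.
sigma_ess(A + K) = sigma_ess(A) = {-7, 2, 4, 8}
Sum = -7 + 2 + 4 + 8 = 7

7


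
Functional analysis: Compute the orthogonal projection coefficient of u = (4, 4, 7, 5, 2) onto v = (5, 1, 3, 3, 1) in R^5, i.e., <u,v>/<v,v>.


Computing <u,v> = 4*5 + 4*1 + 7*3 + 5*3 + 2*1 = 62
Computing <v,v> = 5^2 + 1^2 + 3^2 + 3^2 + 1^2 = 45
Projection coefficient = 62/45 = 1.3778

1.3778


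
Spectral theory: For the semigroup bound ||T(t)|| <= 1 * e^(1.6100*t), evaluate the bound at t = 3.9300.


||T(3.9300)|| <= 1 * exp(1.6100 * 3.9300)
= 1 * exp(6.3273)
= 1 * 559.6435
= 559.6435

559.6435


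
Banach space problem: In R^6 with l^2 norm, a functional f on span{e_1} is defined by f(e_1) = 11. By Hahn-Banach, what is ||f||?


The norm of f is given by ||f|| = sup_{||x||=1} |f(x)|.
On span{e_1}, ||e_1|| = 1, so ||f|| = |f(e_1)| / ||e_1||
= |11| / 1 = 11.0000

11.0000


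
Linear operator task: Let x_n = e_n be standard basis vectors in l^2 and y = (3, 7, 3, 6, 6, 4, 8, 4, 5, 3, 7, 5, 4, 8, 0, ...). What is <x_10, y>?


x_10 = e_10 is the standard basis vector with 1 in position 10.
<x_10, y> = y_10 = 3
As n -> infinity, <x_n, y> -> 0, confirming weak convergence of (x_n) to 0.

3


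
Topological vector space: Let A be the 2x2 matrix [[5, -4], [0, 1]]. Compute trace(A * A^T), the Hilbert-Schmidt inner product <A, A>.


trace(A * A^T) = sum of squares of all entries
= 5^2 + (-4)^2 + 0^2 + 1^2
= 25 + 16 + 0 + 1
= 42

42


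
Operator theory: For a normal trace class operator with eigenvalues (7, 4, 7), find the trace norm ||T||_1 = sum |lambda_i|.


For a normal operator, singular values equal |eigenvalues|.
Trace norm = sum |lambda_i| = 7 + 4 + 7
= 18

18


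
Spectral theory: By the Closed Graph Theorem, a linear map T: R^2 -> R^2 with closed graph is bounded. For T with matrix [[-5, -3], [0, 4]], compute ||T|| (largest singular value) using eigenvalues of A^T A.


A^T A = [[25, 15], [15, 25]]
trace(A^T A) = 50, det(A^T A) = 400
discriminant = 50^2 - 4*400 = 900
Largest eigenvalue of A^T A = (trace + sqrt(disc))/2 = 40.0000
||T|| = sqrt(40.0000) = 6.3246

6.3246


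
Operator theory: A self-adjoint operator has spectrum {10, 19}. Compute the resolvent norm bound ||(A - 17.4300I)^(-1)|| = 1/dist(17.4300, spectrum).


dist(17.4300, {10, 19}) = min(|17.4300 - 10|, |17.4300 - 19|)
= min(7.4300, 1.5700) = 1.5700
Resolvent bound = 1/1.5700 = 0.6369

0.6369


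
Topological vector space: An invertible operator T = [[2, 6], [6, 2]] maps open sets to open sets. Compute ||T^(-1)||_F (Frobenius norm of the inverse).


det(T) = 2*2 - 6*6 = -32
T^(-1) = (1/-32) * [[2, -6], [-6, 2]] = [[-0.0625, 0.1875], [0.1875, -0.0625]]
||T^(-1)||_F^2 = (-0.0625)^2 + 0.1875^2 + 0.1875^2 + (-0.0625)^2 = 0.0781
||T^(-1)||_F = sqrt(0.0781) = 0.2795

0.2795


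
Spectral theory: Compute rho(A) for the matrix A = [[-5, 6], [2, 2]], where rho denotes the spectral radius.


For a 2x2 matrix, eigenvalues satisfy lambda^2 - (trace)*lambda + det = 0
trace = -5 + 2 = -3
det = -5*2 - 6*2 = -22
discriminant = (-3)^2 - 4*(-22) = 97
spectral radius = max |eigenvalue| = 6.4244

6.4244


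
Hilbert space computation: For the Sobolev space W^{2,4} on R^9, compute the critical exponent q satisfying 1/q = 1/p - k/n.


Using the Sobolev embedding formula: 1/q = 1/p - k/n
1/q = 1/4 - 2/9 = 1/36
q = 1/(1/36) = 36

36.0000


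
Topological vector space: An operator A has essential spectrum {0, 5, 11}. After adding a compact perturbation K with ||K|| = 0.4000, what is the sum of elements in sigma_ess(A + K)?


By Weyl's theorem, the essential spectrum is invariant under compact perturbations.
sigma_ess(A + K) = sigma_ess(A) = {0, 5, 11}
Sum = 0 + 5 + 11 = 16

16


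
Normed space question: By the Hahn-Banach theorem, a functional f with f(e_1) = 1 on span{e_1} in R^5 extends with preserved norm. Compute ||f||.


The norm of f is given by ||f|| = sup_{||x||=1} |f(x)|.
On span{e_1}, ||e_1|| = 1, so ||f|| = |f(e_1)| / ||e_1||
= |1| / 1 = 1.0000

1.0000


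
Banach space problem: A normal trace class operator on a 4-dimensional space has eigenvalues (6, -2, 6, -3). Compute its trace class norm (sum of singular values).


For a normal operator, singular values equal |eigenvalues|.
Trace norm = sum |lambda_i| = 6 + 2 + 6 + 3
= 17

17


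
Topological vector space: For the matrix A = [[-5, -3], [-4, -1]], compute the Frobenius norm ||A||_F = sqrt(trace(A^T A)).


||A||_F^2 = sum a_ij^2
= (-5)^2 + (-3)^2 + (-4)^2 + (-1)^2
= 25 + 9 + 16 + 1 = 51
||A||_F = sqrt(51) = 7.1414

7.1414


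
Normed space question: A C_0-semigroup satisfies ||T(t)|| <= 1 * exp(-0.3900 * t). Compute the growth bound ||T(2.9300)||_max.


||T(2.9300)|| <= 1 * exp(-0.3900 * 2.9300)
= 1 * exp(-1.1427)
= 1 * 0.3190
= 0.3190

0.3190


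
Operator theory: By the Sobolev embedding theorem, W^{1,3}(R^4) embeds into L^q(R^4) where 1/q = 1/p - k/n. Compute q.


Using the Sobolev embedding formula: 1/q = 1/p - k/n
1/q = 1/3 - 1/4 = 1/12
q = 1/(1/12) = 12

12.0000


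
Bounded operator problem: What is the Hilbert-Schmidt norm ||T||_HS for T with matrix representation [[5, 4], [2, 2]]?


The Hilbert-Schmidt norm is sqrt(sum of squares of all entries).
Sum of squares = 5^2 + 4^2 + 2^2 + 2^2
= 25 + 16 + 4 + 4 = 49
||T||_HS = sqrt(49) = 7.0000

7.0000


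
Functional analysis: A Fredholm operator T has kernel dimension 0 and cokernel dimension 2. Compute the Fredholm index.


The Fredholm index is defined as ind(T) = dim(ker T) - dim(coker T)
= 0 - 2
= -2

-2


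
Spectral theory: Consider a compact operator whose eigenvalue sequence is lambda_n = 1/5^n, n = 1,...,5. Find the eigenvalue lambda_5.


The eigenvalue formula gives lambda_5 = 1/5^5
= 1/3125
= 3.2000e-04

3.2000e-04


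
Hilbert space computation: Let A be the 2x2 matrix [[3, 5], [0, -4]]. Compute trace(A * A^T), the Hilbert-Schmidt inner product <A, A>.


trace(A * A^T) = sum of squares of all entries
= 3^2 + 5^2 + 0^2 + (-4)^2
= 9 + 25 + 0 + 16
= 50

50


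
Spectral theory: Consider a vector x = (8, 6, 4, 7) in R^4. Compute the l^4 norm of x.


The l^4 norm = (sum |x_i|^4)^(1/4)
Sum of 4th powers = 4096 + 1296 + 256 + 2401 = 8049
||x||_4 = (8049)^(1/4) = 9.4719

9.4719


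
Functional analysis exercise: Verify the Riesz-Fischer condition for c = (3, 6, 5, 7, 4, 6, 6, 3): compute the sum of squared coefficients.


sum |c_n|^2 = 3^2 + 6^2 + 5^2 + 7^2 + 4^2 + 6^2 + 6^2 + 3^2
= 9 + 36 + 25 + 49 + 16 + 36 + 36 + 9
= 216

216


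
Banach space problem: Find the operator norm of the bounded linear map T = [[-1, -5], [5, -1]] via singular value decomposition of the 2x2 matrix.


A^T A = [[26, 0], [0, 26]]
trace(A^T A) = 52, det(A^T A) = 676
discriminant = 52^2 - 4*676 = 0
Largest eigenvalue of A^T A = (trace + sqrt(disc))/2 = 26.0000
||T|| = sqrt(26.0000) = 5.0990

5.0990


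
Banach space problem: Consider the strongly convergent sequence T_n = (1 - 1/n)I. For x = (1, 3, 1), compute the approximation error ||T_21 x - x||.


T_21 x - x = (1 - 1/21)x - x = -x/21
||x|| = sqrt(11) = 3.3166
||T_21 x - x|| = ||x||/21 = 3.3166/21 = 0.1579

0.1579


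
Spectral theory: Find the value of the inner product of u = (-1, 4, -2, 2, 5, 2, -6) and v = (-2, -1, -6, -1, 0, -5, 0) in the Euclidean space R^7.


Computing the standard inner product <u, v> = sum u_i * v_i
= -1*-2 + 4*-1 + -2*-6 + 2*-1 + 5*0 + 2*-5 + -6*0
= 2 + -4 + 12 + -2 + 0 + -10 + 0
= -2

-2


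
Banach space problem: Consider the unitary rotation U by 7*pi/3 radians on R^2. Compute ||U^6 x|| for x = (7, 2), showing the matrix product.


U is a rotation by theta = 7*pi/3
U^6 = rotation by 6*theta = 42*pi/3 = 0*pi/3 (mod 2*pi)
cos(0*pi/3) = 1.0000, sin(0*pi/3) = 0.0000
U^6 x = (1.0000 * 7 - 0.0000 * 2, 0.0000 * 7 + 1.0000 * 2)
= (7.0000, 2.0000)
||U^6 x|| = sqrt(7.0000^2 + 2.0000^2) = sqrt(53.0000) = 7.2801

7.2801


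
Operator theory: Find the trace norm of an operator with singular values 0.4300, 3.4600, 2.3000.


The nuclear norm is the sum of all singular values.
||T||_1 = 0.4300 + 3.4600 + 2.3000
= 6.1900

6.1900


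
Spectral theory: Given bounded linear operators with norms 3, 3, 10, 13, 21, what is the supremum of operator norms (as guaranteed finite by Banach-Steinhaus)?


By the Uniform Boundedness Principle, the supremum of norms is finite.
sup_k ||T_k|| = max(3, 3, 10, 13, 21) = 21

21


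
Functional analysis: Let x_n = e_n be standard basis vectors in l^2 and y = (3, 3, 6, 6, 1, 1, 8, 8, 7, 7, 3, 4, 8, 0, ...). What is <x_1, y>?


x_1 = e_1 is the standard basis vector with 1 in position 1.
<x_1, y> = y_1 = 3
As n -> infinity, <x_n, y> -> 0, confirming weak convergence of (x_n) to 0.

3


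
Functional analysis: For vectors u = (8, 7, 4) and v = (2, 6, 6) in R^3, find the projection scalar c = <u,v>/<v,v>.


Computing <u,v> = 8*2 + 7*6 + 4*6 = 82
Computing <v,v> = 2^2 + 6^2 + 6^2 = 76
Projection coefficient = 82/76 = 1.0789

1.0789


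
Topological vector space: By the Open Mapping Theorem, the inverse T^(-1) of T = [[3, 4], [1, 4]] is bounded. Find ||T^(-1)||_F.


det(T) = 3*4 - 4*1 = 8
T^(-1) = (1/8) * [[4, -4], [-1, 3]] = [[0.5000, -0.5000], [-0.1250, 0.3750]]
||T^(-1)||_F^2 = 0.5000^2 + (-0.5000)^2 + (-0.1250)^2 + 0.3750^2 = 0.6562
||T^(-1)||_F = sqrt(0.6562) = 0.8101

0.8101


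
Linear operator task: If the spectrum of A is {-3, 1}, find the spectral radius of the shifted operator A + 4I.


Spectrum of A + 4I = {1, 5}
Spectral radius = max |lambda| over the shifted spectrum
= max(1, 5) = 5

5


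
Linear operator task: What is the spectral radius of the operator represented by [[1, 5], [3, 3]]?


For a 2x2 matrix, eigenvalues satisfy lambda^2 - (trace)*lambda + det = 0
trace = 1 + 3 = 4
det = 1*3 - 5*3 = -12
discriminant = 4^2 - 4*(-12) = 64
spectral radius = max |eigenvalue| = 6.0000

6.0000


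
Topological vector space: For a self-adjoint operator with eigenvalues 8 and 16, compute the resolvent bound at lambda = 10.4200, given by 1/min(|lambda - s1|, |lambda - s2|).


dist(10.4200, {8, 16}) = min(|10.4200 - 8|, |10.4200 - 16|)
= min(2.4200, 5.5800) = 2.4200
Resolvent bound = 1/2.4200 = 0.4132

0.4132


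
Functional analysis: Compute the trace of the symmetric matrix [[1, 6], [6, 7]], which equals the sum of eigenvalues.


For a self-adjoint (symmetric) matrix, the eigenvalues are real.
The sum of eigenvalues equals the trace of the matrix.
trace = 1 + 7 = 8

8


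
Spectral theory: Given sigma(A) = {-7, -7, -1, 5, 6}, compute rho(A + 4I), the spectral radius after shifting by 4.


Spectrum of A + 4I = {-3, -3, 3, 9, 10}
Spectral radius = max |lambda| over the shifted spectrum
= max(3, 3, 3, 9, 10) = 10

10


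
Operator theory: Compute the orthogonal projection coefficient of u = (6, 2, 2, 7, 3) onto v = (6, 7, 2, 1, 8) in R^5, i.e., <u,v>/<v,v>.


Computing <u,v> = 6*6 + 2*7 + 2*2 + 7*1 + 3*8 = 85
Computing <v,v> = 6^2 + 7^2 + 2^2 + 1^2 + 8^2 = 154
Projection coefficient = 85/154 = 0.5519

0.5519


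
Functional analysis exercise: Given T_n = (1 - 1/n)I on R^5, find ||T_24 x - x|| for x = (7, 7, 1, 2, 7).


T_24 x - x = (1 - 1/24)x - x = -x/24
||x|| = sqrt(152) = 12.3288
||T_24 x - x|| = ||x||/24 = 12.3288/24 = 0.5137

0.5137


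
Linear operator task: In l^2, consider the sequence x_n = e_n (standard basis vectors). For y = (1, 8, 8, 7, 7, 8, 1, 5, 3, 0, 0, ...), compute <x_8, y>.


x_8 = e_8 is the standard basis vector with 1 in position 8.
<x_8, y> = y_8 = 5
As n -> infinity, <x_n, y> -> 0, confirming weak convergence of (x_n) to 0.

5


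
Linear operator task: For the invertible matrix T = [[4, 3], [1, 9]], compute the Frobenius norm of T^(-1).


det(T) = 4*9 - 3*1 = 33
T^(-1) = (1/33) * [[9, -3], [-1, 4]] = [[0.2727, -0.0909], [-0.0303, 0.1212]]
||T^(-1)||_F^2 = 0.2727^2 + (-0.0909)^2 + (-0.0303)^2 + 0.1212^2 = 0.0983
||T^(-1)||_F = sqrt(0.0983) = 0.3135

0.3135


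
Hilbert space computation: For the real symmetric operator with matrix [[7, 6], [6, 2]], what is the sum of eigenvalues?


For a self-adjoint (symmetric) matrix, the eigenvalues are real.
The sum of eigenvalues equals the trace of the matrix.
trace = 7 + 2 = 9

9


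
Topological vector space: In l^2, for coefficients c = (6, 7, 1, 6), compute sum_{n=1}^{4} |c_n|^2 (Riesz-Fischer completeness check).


sum |c_n|^2 = 6^2 + 7^2 + 1^2 + 6^2
= 36 + 49 + 1 + 36
= 122

122


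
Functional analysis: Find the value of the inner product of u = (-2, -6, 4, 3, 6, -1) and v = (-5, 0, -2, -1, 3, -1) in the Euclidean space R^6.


Computing the standard inner product <u, v> = sum u_i * v_i
= -2*-5 + -6*0 + 4*-2 + 3*-1 + 6*3 + -1*-1
= 10 + 0 + -8 + -3 + 18 + 1
= 18

18


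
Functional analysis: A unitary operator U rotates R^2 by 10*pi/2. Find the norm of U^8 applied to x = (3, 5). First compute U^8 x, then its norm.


U is a rotation by theta = 10*pi/2
U^8 = rotation by 8*theta = 80*pi/2 = 0*pi/2 (mod 2*pi)
cos(0*pi/2) = 1.0000, sin(0*pi/2) = 0.0000
U^8 x = (1.0000 * 3 - 0.0000 * 5, 0.0000 * 3 + 1.0000 * 5)
= (3.0000, 5.0000)
||U^8 x|| = sqrt(3.0000^2 + 5.0000^2) = sqrt(34.0000) = 5.8310

5.8310


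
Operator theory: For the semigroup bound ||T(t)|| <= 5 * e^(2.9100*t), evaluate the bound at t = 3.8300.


||T(3.8300)|| <= 5 * exp(2.9100 * 3.8300)
= 5 * exp(11.1453)
= 5 * 69237.6452
= 346188.2262

346188.2262


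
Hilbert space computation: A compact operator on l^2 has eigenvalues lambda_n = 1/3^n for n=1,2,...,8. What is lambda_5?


The eigenvalue formula gives lambda_5 = 1/3^5
= 1/243
= 0.0041

0.0041


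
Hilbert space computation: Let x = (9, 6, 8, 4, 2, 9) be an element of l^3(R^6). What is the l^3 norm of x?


The l^3 norm = (sum |x_i|^3)^(1/3)
Sum of 3th powers = 729 + 216 + 512 + 64 + 8 + 729 = 2258
||x||_3 = (2258)^(1/3) = 13.1192

13.1192


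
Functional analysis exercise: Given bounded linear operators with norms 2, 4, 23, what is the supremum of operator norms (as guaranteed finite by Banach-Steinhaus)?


By the Uniform Boundedness Principle, the supremum of norms is finite.
sup_k ||T_k|| = max(2, 4, 23) = 23

23


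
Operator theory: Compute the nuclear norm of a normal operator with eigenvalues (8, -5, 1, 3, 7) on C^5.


For a normal operator, singular values equal |eigenvalues|.
Trace norm = sum |lambda_i| = 8 + 5 + 1 + 3 + 7
= 24

24


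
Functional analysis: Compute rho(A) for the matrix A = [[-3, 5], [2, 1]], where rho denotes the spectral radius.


For a 2x2 matrix, eigenvalues satisfy lambda^2 - (trace)*lambda + det = 0
trace = -3 + 1 = -2
det = -3*1 - 5*2 = -13
discriminant = (-2)^2 - 4*(-13) = 56
spectral radius = max |eigenvalue| = 4.7417

4.7417


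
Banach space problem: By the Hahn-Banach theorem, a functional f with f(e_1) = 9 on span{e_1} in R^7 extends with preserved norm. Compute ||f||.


The norm of f is given by ||f|| = sup_{||x||=1} |f(x)|.
On span{e_1}, ||e_1|| = 1, so ||f|| = |f(e_1)| / ||e_1||
= |9| / 1 = 9.0000

9.0000


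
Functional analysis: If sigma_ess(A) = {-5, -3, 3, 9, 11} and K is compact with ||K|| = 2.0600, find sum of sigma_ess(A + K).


By Weyl's theorem, the essential spectrum is invariant under compact perturbations.
sigma_ess(A + K) = sigma_ess(A) = {-5, -3, 3, 9, 11}
Sum = -5 + -3 + 3 + 9 + 11 = 15

15


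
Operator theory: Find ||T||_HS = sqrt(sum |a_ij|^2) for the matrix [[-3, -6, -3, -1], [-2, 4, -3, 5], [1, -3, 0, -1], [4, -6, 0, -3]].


The Hilbert-Schmidt norm is sqrt(sum of squares of all entries).
Sum of squares = (-3)^2 + (-6)^2 + (-3)^2 + (-1)^2 + (-2)^2 + 4^2 + (-3)^2 + 5^2 + 1^2 + (-3)^2 + 0^2 + (-1)^2 + 4^2 + (-6)^2 + 0^2 + (-3)^2
= 9 + 36 + 9 + 1 + 4 + 16 + 9 + 25 + 1 + 9 + 0 + 1 + 16 + 36 + 0 + 9 = 181
||T||_HS = sqrt(181) = 13.4536

13.4536


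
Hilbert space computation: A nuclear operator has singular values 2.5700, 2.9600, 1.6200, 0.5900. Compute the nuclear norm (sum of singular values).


The nuclear norm is the sum of all singular values.
||T||_1 = 2.5700 + 2.9600 + 1.6200 + 0.5900
= 7.7400

7.7400


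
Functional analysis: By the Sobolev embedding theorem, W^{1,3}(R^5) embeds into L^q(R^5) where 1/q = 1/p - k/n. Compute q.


Using the Sobolev embedding formula: 1/q = 1/p - k/n
1/q = 1/3 - 1/5 = 2/15
q = 1/(2/15) = 15/2 = 7.5000

7.5000


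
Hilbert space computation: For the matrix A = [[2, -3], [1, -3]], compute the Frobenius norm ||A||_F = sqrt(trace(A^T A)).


||A||_F^2 = sum a_ij^2
= 2^2 + (-3)^2 + 1^2 + (-3)^2
= 4 + 9 + 1 + 9 = 23
||A||_F = sqrt(23) = 4.7958

4.7958


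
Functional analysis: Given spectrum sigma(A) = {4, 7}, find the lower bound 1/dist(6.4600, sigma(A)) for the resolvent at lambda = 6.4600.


dist(6.4600, {4, 7}) = min(|6.4600 - 4|, |6.4600 - 7|)
= min(2.4600, 0.5400) = 0.5400
Resolvent bound = 1/0.5400 = 1.8519

1.8519


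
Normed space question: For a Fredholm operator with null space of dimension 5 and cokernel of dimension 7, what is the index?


The Fredholm index is defined as ind(T) = dim(ker T) - dim(coker T)
= 5 - 7
= -2

-2


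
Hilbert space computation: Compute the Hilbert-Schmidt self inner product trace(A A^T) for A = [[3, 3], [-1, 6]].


trace(A * A^T) = sum of squares of all entries
= 3^2 + 3^2 + (-1)^2 + 6^2
= 9 + 9 + 1 + 36
= 55

55


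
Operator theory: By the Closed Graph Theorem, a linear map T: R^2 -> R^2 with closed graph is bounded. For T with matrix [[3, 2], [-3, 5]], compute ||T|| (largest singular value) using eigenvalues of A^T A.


A^T A = [[18, -9], [-9, 29]]
trace(A^T A) = 47, det(A^T A) = 441
discriminant = 47^2 - 4*441 = 445
Largest eigenvalue of A^T A = (trace + sqrt(disc))/2 = 34.0475
||T|| = sqrt(34.0475) = 5.8350

5.8350


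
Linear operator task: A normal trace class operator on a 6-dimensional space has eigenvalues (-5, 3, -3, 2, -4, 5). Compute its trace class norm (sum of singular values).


For a normal operator, singular values equal |eigenvalues|.
Trace norm = sum |lambda_i| = 5 + 3 + 3 + 2 + 4 + 5
= 22

22


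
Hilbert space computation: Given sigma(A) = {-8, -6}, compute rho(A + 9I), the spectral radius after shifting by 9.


Spectrum of A + 9I = {1, 3}
Spectral radius = max |lambda| over the shifted spectrum
= max(1, 3) = 3

3


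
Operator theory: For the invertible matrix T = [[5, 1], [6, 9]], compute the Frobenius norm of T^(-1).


det(T) = 5*9 - 1*6 = 39
T^(-1) = (1/39) * [[9, -1], [-6, 5]] = [[0.2308, -0.0256], [-0.1538, 0.1282]]
||T^(-1)||_F^2 = 0.2308^2 + (-0.0256)^2 + (-0.1538)^2 + 0.1282^2 = 0.0940
||T^(-1)||_F = sqrt(0.0940) = 0.3066

0.3066


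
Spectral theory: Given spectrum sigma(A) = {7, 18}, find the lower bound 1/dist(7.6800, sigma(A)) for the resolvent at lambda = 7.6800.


dist(7.6800, {7, 18}) = min(|7.6800 - 7|, |7.6800 - 18|)
= min(0.6800, 10.3200) = 0.6800
Resolvent bound = 1/0.6800 = 1.4706

1.4706


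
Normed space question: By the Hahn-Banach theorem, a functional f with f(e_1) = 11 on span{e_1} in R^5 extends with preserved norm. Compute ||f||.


The norm of f is given by ||f|| = sup_{||x||=1} |f(x)|.
On span{e_1}, ||e_1|| = 1, so ||f|| = |f(e_1)| / ||e_1||
= |11| / 1 = 11.0000

11.0000


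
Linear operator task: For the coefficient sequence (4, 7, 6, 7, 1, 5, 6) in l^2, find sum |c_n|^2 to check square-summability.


sum |c_n|^2 = 4^2 + 7^2 + 6^2 + 7^2 + 1^2 + 5^2 + 6^2
= 16 + 49 + 36 + 49 + 1 + 25 + 36
= 212

212


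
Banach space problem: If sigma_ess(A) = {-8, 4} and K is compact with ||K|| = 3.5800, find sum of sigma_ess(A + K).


By Weyl's theorem, the essential spectrum is invariant under compact perturbations.
sigma_ess(A + K) = sigma_ess(A) = {-8, 4}
Sum = -8 + 4 = -4

-4
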